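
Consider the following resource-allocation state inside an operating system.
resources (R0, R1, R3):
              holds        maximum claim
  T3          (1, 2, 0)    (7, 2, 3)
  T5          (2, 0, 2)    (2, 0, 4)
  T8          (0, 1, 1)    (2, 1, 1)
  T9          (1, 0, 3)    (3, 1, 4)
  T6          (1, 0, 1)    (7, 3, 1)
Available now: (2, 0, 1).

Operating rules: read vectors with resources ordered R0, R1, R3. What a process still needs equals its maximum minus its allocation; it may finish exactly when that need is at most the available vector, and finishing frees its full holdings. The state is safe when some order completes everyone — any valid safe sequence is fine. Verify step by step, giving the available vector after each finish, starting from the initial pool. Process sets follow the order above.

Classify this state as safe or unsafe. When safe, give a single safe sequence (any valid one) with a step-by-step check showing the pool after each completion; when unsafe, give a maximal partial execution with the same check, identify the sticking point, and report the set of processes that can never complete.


UNSAFE.
Key observation: the wall is R0: completing T8, T5, T9 brings the pool only to (5, 1, 7), and all the rest need more.
Going as far as possible: T8, T5, T9; after that, nothing fits. Verifying each step:
  pool = (2, 0, 1)
  run T8 (needs (2, 0, 0), free (2, 0, 1)); after release of (0, 1, 1) the pool is (2, 1, 2)
  run T5 (needs (0, 0, 2), free (2, 1, 2)); after release of (2, 0, 2) the pool is (4, 1, 4)
  run T9 (needs (2, 1, 1), free (4, 1, 4)); after release of (1, 0, 3) the pool is (5, 1, 7)
  T3 cannot run: need (6, 0, 3) vs free (5, 1, 7) (insufficient R0)
  T6 cannot run: need (6, 3, 0) vs free (5, 1, 7) (insufficient R0 and R1)
Never able to finish: T3 and T6.


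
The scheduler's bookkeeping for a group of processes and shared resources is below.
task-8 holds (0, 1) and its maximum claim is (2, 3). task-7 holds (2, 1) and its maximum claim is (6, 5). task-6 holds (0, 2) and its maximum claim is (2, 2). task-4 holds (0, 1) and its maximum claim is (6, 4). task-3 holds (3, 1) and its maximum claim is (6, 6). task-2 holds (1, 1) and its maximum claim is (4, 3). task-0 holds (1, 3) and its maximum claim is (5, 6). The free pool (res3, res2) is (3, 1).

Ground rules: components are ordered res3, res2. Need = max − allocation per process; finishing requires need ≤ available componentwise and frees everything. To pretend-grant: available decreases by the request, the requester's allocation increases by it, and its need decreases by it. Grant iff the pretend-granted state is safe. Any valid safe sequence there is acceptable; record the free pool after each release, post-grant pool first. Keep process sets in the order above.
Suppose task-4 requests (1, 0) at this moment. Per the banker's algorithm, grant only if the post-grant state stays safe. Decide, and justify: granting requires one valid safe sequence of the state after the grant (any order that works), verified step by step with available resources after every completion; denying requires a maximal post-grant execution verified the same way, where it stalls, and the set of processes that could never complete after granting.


DENY. Granting would leave the state unsafe.
Key observation: the pool after task-6, task-8 is (2, 4); every surviving request exceeds it in res3, so progress ends there.
Pretend the grant happened; the run task-6, task-8 goes as far as possible. Verifying each step:
  pool = (2, 1)
  task-6: need (2, 0) fits (2, 1); releases (0, 2), pool now (2, 3)
  task-8: need (2, 2) fits (2, 3); releases (0, 1), pool now (2, 4)
  blocked: task-7 wants (4, 4), pool (2, 4) — not enough res3
  blocked: task-4 wants (5, 3), pool (2, 4) — not enough res3
  blocked: task-3 wants (3, 5), pool (2, 4) — not enough res3 and res2
  blocked: task-2 wants (3, 2), pool (2, 4) — not enough res3
  blocked: task-0 wants (4, 3), pool (2, 4) — not enough res3
Processes that could never finish after the grant: task-7, task-4, task-3, task-2 and task-0.


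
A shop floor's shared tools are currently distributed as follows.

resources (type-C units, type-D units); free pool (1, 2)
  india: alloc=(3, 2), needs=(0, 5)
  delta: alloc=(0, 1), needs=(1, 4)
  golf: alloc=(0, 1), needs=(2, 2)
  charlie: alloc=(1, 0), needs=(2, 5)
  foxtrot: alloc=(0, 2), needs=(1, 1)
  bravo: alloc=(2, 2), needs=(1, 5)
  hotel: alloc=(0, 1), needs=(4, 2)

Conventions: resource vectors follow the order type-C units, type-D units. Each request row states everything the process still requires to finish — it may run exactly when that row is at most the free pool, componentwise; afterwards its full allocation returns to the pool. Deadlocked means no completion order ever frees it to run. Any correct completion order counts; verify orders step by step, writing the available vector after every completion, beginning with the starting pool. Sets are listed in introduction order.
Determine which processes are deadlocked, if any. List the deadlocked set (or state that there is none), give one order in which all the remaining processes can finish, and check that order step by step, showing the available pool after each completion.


No process is deadlocked.
Key observation: foxtrot leads a chain of completions in which each release enables another process.
A valid finishing order for the others: foxtrot, delta, bravo, charlie, golf, hotel, india. Step-by-step check:
  pool = (1, 2)
  foxtrot needs (1, 1) <= (1, 2) -> finishes; pool += (0, 2) = (1, 4)
  delta needs (1, 4) <= (1, 4) -> finishes; pool += (0, 1) = (1, 5)
  bravo needs (1, 5) <= (1, 5) -> finishes; pool += (2, 2) = (3, 7)
  charlie needs (2, 5) <= (3, 7) -> finishes; pool += (1, 0) = (4, 7)
  golf needs (2, 2) <= (4, 7) -> finishes; pool += (0, 1) = (4, 8)
  hotel needs (4, 2) <= (4, 8) -> finishes; pool += (0, 1) = (4, 9)
  india needs (0, 5) <= (4, 9) -> finishes; pool += (3, 2) = (7, 11)


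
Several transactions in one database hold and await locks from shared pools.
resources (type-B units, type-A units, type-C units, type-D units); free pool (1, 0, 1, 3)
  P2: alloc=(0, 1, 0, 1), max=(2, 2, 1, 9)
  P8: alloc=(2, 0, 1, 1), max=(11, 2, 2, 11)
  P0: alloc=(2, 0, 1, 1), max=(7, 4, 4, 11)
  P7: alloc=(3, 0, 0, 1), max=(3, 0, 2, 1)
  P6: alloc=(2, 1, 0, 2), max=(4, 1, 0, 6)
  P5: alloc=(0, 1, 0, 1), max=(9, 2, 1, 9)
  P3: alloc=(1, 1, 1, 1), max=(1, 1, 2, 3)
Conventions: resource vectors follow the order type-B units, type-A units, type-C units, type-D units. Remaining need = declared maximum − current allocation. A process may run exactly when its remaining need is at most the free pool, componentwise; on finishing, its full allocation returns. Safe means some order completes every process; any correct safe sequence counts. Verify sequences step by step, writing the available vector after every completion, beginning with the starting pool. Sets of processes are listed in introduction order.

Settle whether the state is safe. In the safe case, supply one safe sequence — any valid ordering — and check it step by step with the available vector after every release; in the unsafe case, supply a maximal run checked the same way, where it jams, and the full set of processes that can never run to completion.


UNSAFE — no complete ordering exists.
Key observation: type-D units is the bottleneck — with P3, P6, P7 done the pool holds (7, 2, 2, 7), short of every remaining need.
A maximal execution: P3, P6, P7 — then nothing else fits. Walking it through:
  pool = (1, 0, 1, 3)
  run P3 (needs (0, 0, 1, 2), free (1, 0, 1, 3)); after release of (1, 1, 1, 1) the pool is (2, 1, 2, 4)
  run P6 (needs (2, 0, 0, 4), free (2, 1, 2, 4)); after release of (2, 1, 0, 2) the pool is (4, 2, 2, 6)
  run P7 (needs (0, 0, 2, 0), free (4, 2, 2, 6)); after release of (3, 0, 0, 1) the pool is (7, 2, 2, 7)
  P2 still needs (2, 1, 1, 8) but only (7, 2, 2, 7) is free — short on type-D units
  P8 still needs (9, 2, 1, 10) but only (7, 2, 2, 7) is free — short on type-B units and type-D units
  P0 still needs (5, 4, 3, 10) but only (7, 2, 2, 7) is free — short on type-A units, type-C units and type-D units
  P5 still needs (9, 1, 1, 8) but only (7, 2, 2, 7) is free — short on type-B units and type-D units
Processes that can never finish: P2, P8, P0 and P5.


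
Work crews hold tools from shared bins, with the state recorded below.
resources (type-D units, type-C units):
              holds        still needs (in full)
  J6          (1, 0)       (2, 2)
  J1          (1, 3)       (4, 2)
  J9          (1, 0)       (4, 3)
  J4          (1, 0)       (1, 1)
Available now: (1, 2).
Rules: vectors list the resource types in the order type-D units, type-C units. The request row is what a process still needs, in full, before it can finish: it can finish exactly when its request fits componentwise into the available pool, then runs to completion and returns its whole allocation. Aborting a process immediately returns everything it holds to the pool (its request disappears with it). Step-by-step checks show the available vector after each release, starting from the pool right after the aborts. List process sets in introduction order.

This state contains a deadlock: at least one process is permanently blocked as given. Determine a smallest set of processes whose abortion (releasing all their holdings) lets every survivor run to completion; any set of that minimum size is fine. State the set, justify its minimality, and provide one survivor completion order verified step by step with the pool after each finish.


The answer: abort J1.
Key observation: J9 could never have finished before the abort; with (1, 3) returned by J1, it fits at step 3.
No smaller set exists: with zero aborts the deadlock remains.
Survivors finish in the order: J6, J4, J9. Verifying each step (pool after the aborts first):
  pool = (2, 5)
  J6: need (2, 2) fits (2, 5); releases (1, 0), pool now (3, 5)
  J4: need (1, 1) fits (3, 5); releases (1, 0), pool now (4, 5)
  J9: need (4, 3) fits (4, 5); releases (1, 0), pool now (5, 5)


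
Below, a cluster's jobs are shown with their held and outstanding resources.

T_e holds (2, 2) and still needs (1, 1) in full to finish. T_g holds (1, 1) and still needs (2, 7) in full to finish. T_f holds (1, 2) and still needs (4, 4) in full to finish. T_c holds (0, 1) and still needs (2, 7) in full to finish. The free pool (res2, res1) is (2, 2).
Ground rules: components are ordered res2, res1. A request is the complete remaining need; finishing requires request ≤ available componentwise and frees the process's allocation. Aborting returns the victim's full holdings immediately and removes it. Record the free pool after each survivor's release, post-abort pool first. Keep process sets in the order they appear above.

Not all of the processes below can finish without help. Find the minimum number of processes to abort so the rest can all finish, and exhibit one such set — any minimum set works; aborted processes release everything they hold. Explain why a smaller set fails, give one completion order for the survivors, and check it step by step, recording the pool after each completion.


The answer: abort T_c.
Key observation: T_g could never have finished before the abort; with (0, 1) returned by T_c, it fits at step 3.
Minimality: the empty abort set fails — the state is deadlocked as it stands.
The survivors complete as T_e, T_f, T_g. Step-by-step check (starting from the post-abort pool):
  pool = (2, 3)
  T_e: need (1, 1) fits (2, 3); releases (2, 2), pool now (4, 5)
  T_f: need (4, 4) fits (4, 5); releases (1, 2), pool now (5, 7)
  T_g: need (2, 7) fits (5, 7); releases (1, 1), pool now (6, 8)


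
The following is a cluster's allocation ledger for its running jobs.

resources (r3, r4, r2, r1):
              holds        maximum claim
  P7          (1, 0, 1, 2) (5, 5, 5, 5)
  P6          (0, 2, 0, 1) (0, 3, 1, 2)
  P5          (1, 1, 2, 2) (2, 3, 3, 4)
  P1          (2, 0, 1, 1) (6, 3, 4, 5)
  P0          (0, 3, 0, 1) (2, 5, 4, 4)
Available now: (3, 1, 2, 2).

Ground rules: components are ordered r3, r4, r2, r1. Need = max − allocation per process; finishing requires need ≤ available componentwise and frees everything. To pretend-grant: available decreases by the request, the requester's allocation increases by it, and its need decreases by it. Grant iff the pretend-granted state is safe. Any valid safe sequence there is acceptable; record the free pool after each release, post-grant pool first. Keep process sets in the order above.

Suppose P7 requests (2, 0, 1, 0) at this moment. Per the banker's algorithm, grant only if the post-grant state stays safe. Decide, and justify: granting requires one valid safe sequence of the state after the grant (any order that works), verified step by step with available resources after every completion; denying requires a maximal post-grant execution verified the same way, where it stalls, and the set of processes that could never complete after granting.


DENY: after the grant no complete ordering would exist.
Key observation: after P6, P5 the pool peaks at (2, 4, 3, 5), and each blocked process is short somewhere: P7 on r4; P1 on r3; P0 on r2.
Pretend the grant happened; the run P6, P5 goes as far as possible. Walking it through:
  pool = (1, 1, 1, 2)
  P6 needs (0, 1, 1, 1) <= (1, 1, 1, 2) -> finishes; pool += (0, 2, 0, 1) = (1, 3, 1, 3)
  P5 needs (1, 2, 1, 2) <= (1, 3, 1, 3) -> finishes; pool += (1, 1, 2, 2) = (2, 4, 3, 5)
  blocked: P7 wants (2, 5, 3, 3), pool (2, 4, 3, 5) — not enough r4
  blocked: P1 wants (4, 3, 3, 4), pool (2, 4, 3, 5) — not enough r3
  blocked: P0 wants (2, 2, 4, 3), pool (2, 4, 3, 5) — not enough r2
Processes that could never finish after the grant: P7, P1 and P0.


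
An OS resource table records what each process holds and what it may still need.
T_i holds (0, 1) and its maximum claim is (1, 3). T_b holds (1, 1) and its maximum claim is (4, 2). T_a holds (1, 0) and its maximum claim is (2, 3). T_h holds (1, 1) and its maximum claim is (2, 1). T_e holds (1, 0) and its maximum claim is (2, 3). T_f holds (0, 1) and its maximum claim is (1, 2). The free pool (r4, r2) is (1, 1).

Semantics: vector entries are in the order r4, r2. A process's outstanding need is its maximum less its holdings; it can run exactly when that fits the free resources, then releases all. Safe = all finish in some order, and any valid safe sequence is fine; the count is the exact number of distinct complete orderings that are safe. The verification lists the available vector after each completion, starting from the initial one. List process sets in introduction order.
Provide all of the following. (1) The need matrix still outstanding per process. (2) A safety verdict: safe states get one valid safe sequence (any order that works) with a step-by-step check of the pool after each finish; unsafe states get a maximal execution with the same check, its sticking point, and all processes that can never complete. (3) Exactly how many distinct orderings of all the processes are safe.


(1) Need matrix, components ordered r4, r2:
  T_i: (1, 2)
  T_b: (3, 1)
  T_a: (1, 3)
  T_h: (1, 0)
  T_e: (1, 3)
  T_f: (1, 1)
(2) SAFE — a valid safe sequence is T_h, T_f, T_e, T_a, T_i, T_b.
Key observation: reading the order forward, T_h is the first process whose need (1, 0) meets the free pool (1, 1) exactly on a resource it requests.
Walking it through:
  pool = (1, 1)
  run T_h (needs (1, 0), free (1, 1)); after release of (1, 1) the pool is (2, 2)
  run T_f (needs (1, 1), free (2, 2)); after release of (0, 1) the pool is (2, 3)
  run T_e (needs (1, 3), free (2, 3)); after release of (1, 0) the pool is (3, 3)
  run T_a (needs (1, 3), free (3, 3)); after release of (1, 0) the pool is (4, 3)
  run T_i (needs (1, 2), free (4, 3)); after release of (0, 1) the pool is (4, 4)
  run T_b (needs (3, 1), free (4, 4)); after release of (1, 1) the pool is (5, 5)
(3) The exact count: 60 of the possible complete orderings are safe sequences.


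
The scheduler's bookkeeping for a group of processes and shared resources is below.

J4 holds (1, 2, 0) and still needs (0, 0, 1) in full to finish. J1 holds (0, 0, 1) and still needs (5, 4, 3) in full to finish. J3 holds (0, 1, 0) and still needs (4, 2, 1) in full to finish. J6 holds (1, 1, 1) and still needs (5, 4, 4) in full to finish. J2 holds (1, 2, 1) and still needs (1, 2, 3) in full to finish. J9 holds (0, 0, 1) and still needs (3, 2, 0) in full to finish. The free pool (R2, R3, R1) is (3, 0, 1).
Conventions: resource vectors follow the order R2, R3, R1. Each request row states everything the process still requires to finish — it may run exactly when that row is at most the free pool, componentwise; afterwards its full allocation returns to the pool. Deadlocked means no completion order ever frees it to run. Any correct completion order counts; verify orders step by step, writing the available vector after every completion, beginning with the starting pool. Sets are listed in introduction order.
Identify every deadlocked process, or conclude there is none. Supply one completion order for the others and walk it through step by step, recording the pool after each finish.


Deadlocked: J1, J6 and J2.
Key observation: the pool after J4, J3, J9 is (4, 3, 2); every surviving request exceeds it in R1, so progress ends there.
A valid finishing order for the others: J4, J3, J9. Walking it through:
  pool = (3, 0, 1)
  run J4 (needs (0, 0, 1), free (3, 0, 1)); after release of (1, 2, 0) the pool is (4, 2, 1)
  run J3 (needs (4, 2, 1), free (4, 2, 1)); after release of (0, 1, 0) the pool is (4, 3, 1)
  run J9 (needs (3, 2, 0), free (4, 3, 1)); after release of (0, 0, 1) the pool is (4, 3, 2)
None of the blocked processes ever fits:
  J1 cannot run: need (5, 4, 3) vs free (4, 3, 2) (insufficient R2, R3 and R1)
  J6 cannot run: need (5, 4, 4) vs free (4, 3, 2) (insufficient R2, R3 and R1)
  J2 cannot run: need (1, 2, 3) vs free (4, 3, 2) (insufficient R1)


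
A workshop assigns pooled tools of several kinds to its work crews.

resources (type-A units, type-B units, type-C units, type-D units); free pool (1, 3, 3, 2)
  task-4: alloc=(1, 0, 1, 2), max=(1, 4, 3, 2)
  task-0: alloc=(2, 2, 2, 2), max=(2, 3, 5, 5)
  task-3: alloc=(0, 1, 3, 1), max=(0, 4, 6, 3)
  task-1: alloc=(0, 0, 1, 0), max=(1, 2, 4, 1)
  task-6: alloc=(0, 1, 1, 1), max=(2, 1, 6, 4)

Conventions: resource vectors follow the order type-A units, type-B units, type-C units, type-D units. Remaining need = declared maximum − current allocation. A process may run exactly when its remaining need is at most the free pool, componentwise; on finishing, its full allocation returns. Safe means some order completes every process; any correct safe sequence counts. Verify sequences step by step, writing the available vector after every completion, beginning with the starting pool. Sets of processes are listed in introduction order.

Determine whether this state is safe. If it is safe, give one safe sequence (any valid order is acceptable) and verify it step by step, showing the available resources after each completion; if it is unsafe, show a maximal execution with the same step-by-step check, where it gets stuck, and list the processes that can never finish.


The state is SAFE; one workable sequence: task-3, task-4, task-6, task-0, task-1.
Key observation: task-3 is the earliest step where a requested resource binds exactly: need (0, 3, 3, 2), pool (1, 3, 3, 2) at its turn.
Walking it through:
  pool = (1, 3, 3, 2)
  task-3 needs (0, 3, 3, 2) <= (1, 3, 3, 2) -> finishes; pool += (0, 1, 3, 1) = (1, 4, 6, 3)
  task-4 needs (0, 4, 2, 0) <= (1, 4, 6, 3) -> finishes; pool += (1, 0, 1, 2) = (2, 4, 7, 5)
  task-6 needs (2, 0, 5, 3) <= (2, 4, 7, 5) -> finishes; pool += (0, 1, 1, 1) = (2, 5, 8, 6)
  task-0 needs (0, 1, 3, 3) <= (2, 5, 8, 6) -> finishes; pool += (2, 2, 2, 2) = (4, 7, 10, 8)
  task-1 needs (1, 2, 3, 1) <= (4, 7, 10, 8) -> finishes; pool += (0, 0, 1, 0) = (4, 7, 11, 8)


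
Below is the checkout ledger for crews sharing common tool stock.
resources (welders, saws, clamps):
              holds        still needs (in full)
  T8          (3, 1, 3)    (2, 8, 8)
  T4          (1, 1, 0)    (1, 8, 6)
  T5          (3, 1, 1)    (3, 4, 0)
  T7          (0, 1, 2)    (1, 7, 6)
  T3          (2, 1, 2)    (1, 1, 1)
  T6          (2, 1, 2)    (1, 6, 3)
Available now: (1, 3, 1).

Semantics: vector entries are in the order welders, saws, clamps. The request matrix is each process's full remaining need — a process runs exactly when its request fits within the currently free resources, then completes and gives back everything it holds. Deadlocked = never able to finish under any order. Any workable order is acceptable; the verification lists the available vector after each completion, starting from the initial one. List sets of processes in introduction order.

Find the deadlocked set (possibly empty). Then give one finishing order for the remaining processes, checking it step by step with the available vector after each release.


The deadlocked set is T8, T4, T7 and T6.
Key observation: the pool after T3, T5 is (6, 5, 4); every surviving request exceeds it in saws, so progress ends there.
One completion order for the rest: T3, T5. Step-by-step check:
  pool = (1, 3, 1)
  run T3 (needs (1, 1, 1), free (1, 3, 1)); after release of (2, 1, 2) the pool is (3, 4, 3)
  run T5 (needs (3, 4, 0), free (3, 4, 3)); after release of (3, 1, 1) the pool is (6, 5, 4)
The stuck group stays short no matter what:
  T8 still needs (2, 8, 8) but only (6, 5, 4) is free — short on saws and clamps
  T4 still needs (1, 8, 6) but only (6, 5, 4) is free — short on saws and clamps
  T7 still needs (1, 7, 6) but only (6, 5, 4) is free — short on saws and clamps
  T6 still needs (1, 6, 3) but only (6, 5, 4) is free — short on saws


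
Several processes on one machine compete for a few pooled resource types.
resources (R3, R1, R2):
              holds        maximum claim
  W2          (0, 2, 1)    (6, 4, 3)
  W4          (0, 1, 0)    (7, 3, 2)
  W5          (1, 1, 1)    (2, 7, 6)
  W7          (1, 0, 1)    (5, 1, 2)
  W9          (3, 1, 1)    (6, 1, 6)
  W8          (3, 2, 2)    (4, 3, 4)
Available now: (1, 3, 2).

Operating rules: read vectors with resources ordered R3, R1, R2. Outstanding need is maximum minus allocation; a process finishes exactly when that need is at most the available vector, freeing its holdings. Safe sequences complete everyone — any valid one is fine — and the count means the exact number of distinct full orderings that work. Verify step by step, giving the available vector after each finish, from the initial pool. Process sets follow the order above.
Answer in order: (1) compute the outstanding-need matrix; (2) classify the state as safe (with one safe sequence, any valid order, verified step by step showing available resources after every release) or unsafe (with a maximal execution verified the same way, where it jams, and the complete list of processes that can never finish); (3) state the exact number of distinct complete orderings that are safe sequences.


(1) Remaining need (order R3, R1, R2):
  W2: (6, 2, 2)
  W4: (7, 2, 2)
  W5: (1, 6, 5)
  W7: (4, 1, 1)
  W9: (3, 0, 5)
  W8: (1, 1, 2)
(2) SAFE, for example via the order W8, W7, W9, W4, W2, W5.
Key observation: the order's first zero-slack moment is W8 ((1, 1, 2) needed, (1, 3, 2) free — a requested resource with nothing to spare).
Verifying each step:
  pool = (1, 3, 2)
  run W8 (needs (1, 1, 2), free (1, 3, 2)); after release of (3, 2, 2) the pool is (4, 5, 4)
  run W7 (needs (4, 1, 1), free (4, 5, 4)); after release of (1, 0, 1) the pool is (5, 5, 5)
  run W9 (needs (3, 0, 5), free (5, 5, 5)); after release of (3, 1, 1) the pool is (8, 6, 6)
  run W4 (needs (7, 2, 2), free (8, 6, 6)); after release of (0, 1, 0) the pool is (8, 7, 6)
  run W2 (needs (6, 2, 2), free (8, 7, 6)); after release of (0, 2, 1) the pool is (8, 9, 7)
  run W5 (needs (1, 6, 5), free (8, 9, 7)); after release of (1, 1, 1) the pool is (9, 10, 8)
(3) Precisely 6 of the possible complete orderings are safe sequences.


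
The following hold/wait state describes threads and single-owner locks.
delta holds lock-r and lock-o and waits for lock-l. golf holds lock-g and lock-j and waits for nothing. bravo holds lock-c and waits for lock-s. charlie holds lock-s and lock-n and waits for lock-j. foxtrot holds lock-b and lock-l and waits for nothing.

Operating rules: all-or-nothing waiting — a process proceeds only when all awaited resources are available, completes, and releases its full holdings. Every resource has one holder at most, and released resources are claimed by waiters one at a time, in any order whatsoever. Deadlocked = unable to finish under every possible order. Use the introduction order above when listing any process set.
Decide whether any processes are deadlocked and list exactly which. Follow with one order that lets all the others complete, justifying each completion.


The deadlocked set is empty.
Key observation: although several processes wait, no cycle exists — each chain bottoms out at a free runner.
The rest can finish in the order golf, foxtrot, delta, charlie, bravo.
Verifying each step:
  run golf (it waits on nothing); releases lock-g and lock-j
  run foxtrot (it waits on nothing); releases lock-b and lock-l
  delta: everything it awaited (lock-l) is free; runs, freeing lock-r and lock-o
  charlie: everything it awaited (lock-j) is free; runs, freeing lock-s and lock-n
  bravo: everything it awaited (lock-s) is free; runs, freeing lock-c


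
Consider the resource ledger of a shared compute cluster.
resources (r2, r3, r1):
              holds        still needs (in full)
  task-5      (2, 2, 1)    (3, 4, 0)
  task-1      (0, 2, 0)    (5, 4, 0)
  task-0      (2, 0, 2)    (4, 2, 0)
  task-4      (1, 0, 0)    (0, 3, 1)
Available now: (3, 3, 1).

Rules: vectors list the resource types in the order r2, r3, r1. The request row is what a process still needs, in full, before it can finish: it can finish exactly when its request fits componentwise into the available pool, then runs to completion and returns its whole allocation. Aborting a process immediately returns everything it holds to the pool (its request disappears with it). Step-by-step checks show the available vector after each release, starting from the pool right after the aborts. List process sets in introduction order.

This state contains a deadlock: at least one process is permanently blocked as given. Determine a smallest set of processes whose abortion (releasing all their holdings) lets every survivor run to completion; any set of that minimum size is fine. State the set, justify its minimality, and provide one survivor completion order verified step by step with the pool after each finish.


Minimum abort set: task-1.
Key observation: aborting task-1 returns (0, 2, 0), and task-5 — hopeless before — runs at step 3 with the returned capacity in the pool.
Minimality: the empty abort set fails — the state is deadlocked as it stands.
Survivors finish in the order: task-4, task-0, task-5. Walking it through (pool after the aborts first):
  pool = (3, 5, 1)
  run task-4 (needs (0, 3, 1), free (3, 5, 1)); after release of (1, 0, 0) the pool is (4, 5, 1)
  run task-0 (needs (4, 2, 0), free (4, 5, 1)); after release of (2, 0, 2) the pool is (6, 5, 3)
  run task-5 (needs (3, 4, 0), free (6, 5, 3)); after release of (2, 2, 1) the pool is (8, 7, 4)


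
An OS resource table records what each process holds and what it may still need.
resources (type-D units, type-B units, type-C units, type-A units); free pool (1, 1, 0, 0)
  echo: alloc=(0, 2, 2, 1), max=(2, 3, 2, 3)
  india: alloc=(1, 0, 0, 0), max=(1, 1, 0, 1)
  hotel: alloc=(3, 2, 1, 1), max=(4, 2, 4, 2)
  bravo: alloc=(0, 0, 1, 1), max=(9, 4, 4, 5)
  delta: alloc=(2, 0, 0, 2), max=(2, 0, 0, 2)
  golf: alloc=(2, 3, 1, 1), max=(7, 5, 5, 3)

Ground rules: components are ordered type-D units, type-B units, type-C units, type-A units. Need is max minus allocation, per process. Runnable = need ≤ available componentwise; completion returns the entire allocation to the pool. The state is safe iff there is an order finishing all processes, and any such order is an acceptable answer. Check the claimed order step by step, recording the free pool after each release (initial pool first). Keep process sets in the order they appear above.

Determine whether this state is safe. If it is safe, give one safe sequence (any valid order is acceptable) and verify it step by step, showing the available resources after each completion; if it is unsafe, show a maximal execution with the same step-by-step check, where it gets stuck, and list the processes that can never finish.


UNSAFE — no complete ordering exists.
Key observation: the wall is type-C units: completing delta, india, echo brings the pool only to (4, 3, 2, 3), and all the rest need more.
Going as far as possible: delta, india, echo; after that, nothing fits. Walking it through:
  pool = (1, 1, 0, 0)
  run delta (needs (0, 0, 0, 0), free (1, 1, 0, 0)); after release of (2, 0, 0, 2) the pool is (3, 1, 0, 2)
  run india (needs (0, 1, 0, 1), free (3, 1, 0, 2)); after release of (1, 0, 0, 0) the pool is (4, 1, 0, 2)
  run echo (needs (2, 1, 0, 2), free (4, 1, 0, 2)); after release of (0, 2, 2, 1) the pool is (4, 3, 2, 3)
  hotel cannot run: need (1, 0, 3, 1) vs free (4, 3, 2, 3) (insufficient type-C units)
  bravo cannot run: need (9, 4, 3, 4) vs free (4, 3, 2, 3) (insufficient type-D units, type-B units, type-C units and type-A units)
  golf cannot run: need (5, 2, 4, 2) vs free (4, 3, 2, 3) (insufficient type-D units and type-C units)
Processes that can never finish: hotel, bravo and golf.


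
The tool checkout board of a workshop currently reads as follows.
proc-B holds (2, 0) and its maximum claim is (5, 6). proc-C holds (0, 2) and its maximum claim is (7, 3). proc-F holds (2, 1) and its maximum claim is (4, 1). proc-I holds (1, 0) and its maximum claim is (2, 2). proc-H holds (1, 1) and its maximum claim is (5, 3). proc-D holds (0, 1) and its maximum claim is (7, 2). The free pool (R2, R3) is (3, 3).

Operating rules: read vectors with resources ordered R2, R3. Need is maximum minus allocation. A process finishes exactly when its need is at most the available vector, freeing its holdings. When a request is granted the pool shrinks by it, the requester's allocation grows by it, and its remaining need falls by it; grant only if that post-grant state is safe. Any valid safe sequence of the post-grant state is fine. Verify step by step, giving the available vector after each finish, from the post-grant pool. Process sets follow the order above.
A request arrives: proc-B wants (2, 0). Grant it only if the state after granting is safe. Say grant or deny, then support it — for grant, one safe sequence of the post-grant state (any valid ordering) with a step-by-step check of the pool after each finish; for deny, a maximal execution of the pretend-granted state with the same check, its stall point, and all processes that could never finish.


DENY: after the grant no complete ordering would exist.
Key observation: after proc-I, proc-F, proc-H the pool peaks at (5, 5), and each blocked process is short somewhere: proc-B on R3; proc-C on R2; proc-D on R2.
On the post-grant state, proc-I, proc-F, proc-H is a maximal run — nothing extends it. Check, step by step:
  pool = (1, 3)
  proc-I: need (1, 2) fits (1, 3); releases (1, 0), pool now (2, 3)
  proc-F: need (2, 0) fits (2, 3); releases (2, 1), pool now (4, 4)
  proc-H: need (4, 2) fits (4, 4); releases (1, 1), pool now (5, 5)
  proc-B cannot run: need (1, 6) vs free (5, 5) (insufficient R3)
  proc-C cannot run: need (7, 1) vs free (5, 5) (insufficient R2)
  proc-D cannot run: need (7, 1) vs free (5, 5) (insufficient R2)
Had the request been granted, proc-B, proc-C and proc-D could never finish.


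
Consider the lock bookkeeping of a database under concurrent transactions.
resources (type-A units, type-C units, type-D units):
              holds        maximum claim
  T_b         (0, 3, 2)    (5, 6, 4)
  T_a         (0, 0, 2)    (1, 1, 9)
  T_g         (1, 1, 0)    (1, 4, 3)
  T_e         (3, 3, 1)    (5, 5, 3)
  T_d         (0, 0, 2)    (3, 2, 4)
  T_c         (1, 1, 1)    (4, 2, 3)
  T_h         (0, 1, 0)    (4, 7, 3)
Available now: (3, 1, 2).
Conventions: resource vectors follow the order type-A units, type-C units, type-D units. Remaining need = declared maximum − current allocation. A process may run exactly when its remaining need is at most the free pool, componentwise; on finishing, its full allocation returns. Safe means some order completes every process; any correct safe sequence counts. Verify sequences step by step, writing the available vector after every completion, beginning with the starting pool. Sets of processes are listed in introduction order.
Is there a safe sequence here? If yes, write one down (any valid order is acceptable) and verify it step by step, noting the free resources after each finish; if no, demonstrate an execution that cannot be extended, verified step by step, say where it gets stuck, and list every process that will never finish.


The state is SAFE; one workable sequence: T_c, T_e, T_g, T_b, T_h, T_d, T_a.
Key observation: the first exact fit in this order is T_c — it needs (3, 1, 2) with (3, 1, 2) free, meeting a requested resource to the last unit.
Step-by-step check:
  pool = (3, 1, 2)
  T_c: need (3, 1, 2) fits (3, 1, 2); releases (1, 1, 1), pool now (4, 2, 3)
  T_e: need (2, 2, 2) fits (4, 2, 3); releases (3, 3, 1), pool now (7, 5, 4)
  T_g: need (0, 3, 3) fits (7, 5, 4); releases (1, 1, 0), pool now (8, 6, 4)
  T_b: need (5, 3, 2) fits (8, 6, 4); releases (0, 3, 2), pool now (8, 9, 6)
  T_h: need (4, 6, 3) fits (8, 9, 6); releases (0, 1, 0), pool now (8, 10, 6)
  T_d: need (3, 2, 2) fits (8, 10, 6); releases (0, 0, 2), pool now (8, 10, 8)
  T_a: need (1, 1, 7) fits (8, 10, 8); releases (0, 0, 2), pool now (8, 10, 10)


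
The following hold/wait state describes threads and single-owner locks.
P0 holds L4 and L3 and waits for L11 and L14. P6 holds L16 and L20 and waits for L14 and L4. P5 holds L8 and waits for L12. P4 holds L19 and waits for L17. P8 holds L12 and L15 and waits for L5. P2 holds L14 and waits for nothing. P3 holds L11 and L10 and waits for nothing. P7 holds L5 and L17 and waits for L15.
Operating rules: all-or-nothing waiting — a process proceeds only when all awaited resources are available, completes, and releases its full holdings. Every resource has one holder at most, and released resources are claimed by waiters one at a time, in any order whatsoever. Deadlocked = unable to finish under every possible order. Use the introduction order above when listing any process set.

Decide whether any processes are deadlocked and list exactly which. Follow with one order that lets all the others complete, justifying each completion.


Deadlocked: P5, P4, P8 and P7.
Key observation: the waits loop around P8 -> P7 -> P8 with no way out; P5 and P4 wait into the deadlock from upstream.
The rest can finish in the order P2, P3, P0, P6.
Walking it through:
  P2: no waits; runs immediately, freeing L14
  P3: no waits; runs immediately, freeing L11 and L10
  P0 waits on L11 and L14 — all released -> runs and releases L4 and L3
  P6 waits on L14 and L4 — all released -> runs and releases L16 and L20


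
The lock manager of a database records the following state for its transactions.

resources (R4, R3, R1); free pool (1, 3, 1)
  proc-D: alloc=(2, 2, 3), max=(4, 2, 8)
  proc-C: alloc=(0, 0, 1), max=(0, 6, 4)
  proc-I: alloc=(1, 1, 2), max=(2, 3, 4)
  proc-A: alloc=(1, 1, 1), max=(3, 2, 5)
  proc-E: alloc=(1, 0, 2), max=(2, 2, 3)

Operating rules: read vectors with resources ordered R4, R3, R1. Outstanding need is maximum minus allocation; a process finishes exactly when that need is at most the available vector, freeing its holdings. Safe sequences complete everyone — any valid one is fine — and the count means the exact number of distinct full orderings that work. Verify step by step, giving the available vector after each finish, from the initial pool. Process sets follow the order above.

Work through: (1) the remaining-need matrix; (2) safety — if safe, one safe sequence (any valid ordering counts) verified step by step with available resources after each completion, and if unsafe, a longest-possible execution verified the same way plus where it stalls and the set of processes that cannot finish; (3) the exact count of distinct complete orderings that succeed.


(1) Outstanding need per process (order R4, R3, R1):
  proc-D: (2, 0, 5)
  proc-C: (0, 6, 3)
  proc-I: (1, 2, 2)
  proc-A: (2, 1, 4)
  proc-E: (1, 2, 1)
(2) SAFE. One safe sequence: proc-E, proc-I, proc-A, proc-D, proc-C.
Key observation: the first exact fit in this order is proc-E — it needs (1, 2, 1) with (1, 3, 1) free, meeting a requested resource to the last unit.
Walking it through:
  pool = (1, 3, 1)
  proc-E: need (1, 2, 1) fits (1, 3, 1); releases (1, 0, 2), pool now (2, 3, 3)
  proc-I: need (1, 2, 2) fits (2, 3, 3); releases (1, 1, 2), pool now (3, 4, 5)
  proc-A: need (2, 1, 4) fits (3, 4, 5); releases (1, 1, 1), pool now (4, 5, 6)
  proc-D: need (2, 0, 5) fits (4, 5, 6); releases (2, 2, 3), pool now (6, 7, 9)
  proc-C: need (0, 6, 3) fits (6, 7, 9); releases (0, 0, 1), pool now (6, 7, 10)
(3) Exactly 3 of the possible complete orderings are safe sequences.


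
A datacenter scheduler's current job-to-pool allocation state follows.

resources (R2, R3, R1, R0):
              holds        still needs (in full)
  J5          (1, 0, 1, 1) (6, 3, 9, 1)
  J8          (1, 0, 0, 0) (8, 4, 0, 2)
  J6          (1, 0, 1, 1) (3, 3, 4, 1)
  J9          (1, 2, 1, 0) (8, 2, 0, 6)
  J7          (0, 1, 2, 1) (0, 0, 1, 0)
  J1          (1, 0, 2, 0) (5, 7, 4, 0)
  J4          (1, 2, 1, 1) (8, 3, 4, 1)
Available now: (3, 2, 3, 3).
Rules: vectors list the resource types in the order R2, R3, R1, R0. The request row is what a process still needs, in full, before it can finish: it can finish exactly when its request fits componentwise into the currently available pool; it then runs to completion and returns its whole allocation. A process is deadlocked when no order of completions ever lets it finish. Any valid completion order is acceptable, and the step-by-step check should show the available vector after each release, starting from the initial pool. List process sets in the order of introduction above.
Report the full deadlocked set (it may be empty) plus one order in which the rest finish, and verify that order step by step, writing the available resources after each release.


Deadlocked set: J5, J8, J9, J1 and J4.
Key observation: the pool after J7, J6 is (4, 3, 6, 5); every surviving request exceeds it in R2, so progress ends there.
The rest can finish in the order J7, J6. Verifying each step:
  pool = (3, 2, 3, 3)
  run J7 (needs (0, 0, 1, 0), free (3, 2, 3, 3)); after release of (0, 1, 2, 1) the pool is (3, 3, 5, 4)
  run J6 (needs (3, 3, 4, 1), free (3, 3, 5, 4)); after release of (1, 0, 1, 1) the pool is (4, 3, 6, 5)
The stuck group stays short no matter what:
  J5 still needs (6, 3, 9, 1) but only (4, 3, 6, 5) is free — short on R2 and R1
  J8 still needs (8, 4, 0, 2) but only (4, 3, 6, 5) is free — short on R2 and R3
  J9 still needs (8, 2, 0, 6) but only (4, 3, 6, 5) is free — short on R2 and R0
  J1 still needs (5, 7, 4, 0) but only (4, 3, 6, 5) is free — short on R2 and R3
  J4 still needs (8, 3, 4, 1) but only (4, 3, 6, 5) is free — short on R2


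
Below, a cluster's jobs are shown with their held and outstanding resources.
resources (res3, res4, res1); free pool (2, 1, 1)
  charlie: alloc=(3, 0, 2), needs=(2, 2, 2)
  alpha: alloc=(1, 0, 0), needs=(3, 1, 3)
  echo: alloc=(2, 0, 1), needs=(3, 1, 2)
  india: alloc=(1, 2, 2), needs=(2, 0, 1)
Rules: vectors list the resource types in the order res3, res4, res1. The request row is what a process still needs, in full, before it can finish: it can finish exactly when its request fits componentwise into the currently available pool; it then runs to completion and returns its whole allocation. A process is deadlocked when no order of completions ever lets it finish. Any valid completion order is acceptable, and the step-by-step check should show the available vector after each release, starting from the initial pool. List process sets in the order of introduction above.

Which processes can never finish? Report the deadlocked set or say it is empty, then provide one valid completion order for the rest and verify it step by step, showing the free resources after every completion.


The deadlocked set is empty.
Key observation: beginning at india, releases accumulate fast enough that every process eventually fits.
A valid finishing order for the others: india, charlie, echo, alpha. Verifying each step:
  pool = (2, 1, 1)
  india: need (2, 0, 1) fits (2, 1, 1); releases (1, 2, 2), pool now (3, 3, 3)
  charlie: need (2, 2, 2) fits (3, 3, 3); releases (3, 0, 2), pool now (6, 3, 5)
  echo: need (3, 1, 2) fits (6, 3, 5); releases (2, 0, 1), pool now (8, 3, 6)
  alpha: need (3, 1, 3) fits (8, 3, 6); releases (1, 0, 0), pool now (9, 3, 6)
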